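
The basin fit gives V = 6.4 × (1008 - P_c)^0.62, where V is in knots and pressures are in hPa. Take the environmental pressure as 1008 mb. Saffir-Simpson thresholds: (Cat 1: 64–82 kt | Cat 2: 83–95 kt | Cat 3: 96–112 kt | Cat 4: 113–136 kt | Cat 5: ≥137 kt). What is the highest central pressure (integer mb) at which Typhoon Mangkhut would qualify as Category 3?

929 mb

Category 3 begins at V = 96 kt.
Required ΔP = (96/6.4)^(1/0.62) = 15.000^1.613 ≈ 78.87 mb.
P_c ≤ 1008 − 78.87 = 929.13, so the highest integer P_c is 929 mb.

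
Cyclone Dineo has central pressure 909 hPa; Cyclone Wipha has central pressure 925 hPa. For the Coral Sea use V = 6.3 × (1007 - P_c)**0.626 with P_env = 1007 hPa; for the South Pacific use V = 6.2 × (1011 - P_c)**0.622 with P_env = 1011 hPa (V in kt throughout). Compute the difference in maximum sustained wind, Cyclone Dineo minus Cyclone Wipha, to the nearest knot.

12 kt

Cyclone Dineo: ΔP = 98; V ≈ 6.3 × 98^0.626 ≈ 111.13 kt.
Cyclone Wipha: ΔP = 86; V ≈ 6.2 × 86^0.622 ≈ 99.00 kt.
Difference ≈ 111.13 − 99.00 = 12.13 → 12 kt.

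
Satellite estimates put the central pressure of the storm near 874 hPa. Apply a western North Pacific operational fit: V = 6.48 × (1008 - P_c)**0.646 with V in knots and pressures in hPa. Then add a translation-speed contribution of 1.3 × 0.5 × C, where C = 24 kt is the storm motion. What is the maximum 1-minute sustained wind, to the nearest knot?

169 kt

ΔP = 1008 − 874 = 134 hPa.
134^0.646 ≈ 23.665.
V ≈ 6.48 × 23.665 ≈ 153.4 kt.
Translation term: 1.3 × 0.5 × 24 = 15.6 kt.
Corrected V ≈ 169 kt → 169 kt.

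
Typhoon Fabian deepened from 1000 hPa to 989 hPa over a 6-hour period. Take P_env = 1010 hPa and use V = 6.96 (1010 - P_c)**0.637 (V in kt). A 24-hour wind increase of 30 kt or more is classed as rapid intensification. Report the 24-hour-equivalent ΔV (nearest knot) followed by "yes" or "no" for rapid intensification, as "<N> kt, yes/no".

V₁: ΔP = 10, V ≈ 6.96 × 10^0.637 ≈ 30.17 kt.
V₂: ΔP = 21, V ≈ 6.96 × 21^0.637 ≈ 48.40 kt.
ΔV over 6 h = 18.23 kt → 24 h equivalent = 18.23 × 24/6 ≈ 72.92 kt.
73 kt ≥ 30 kt ⇒ rapid intensification.

73 kt, yes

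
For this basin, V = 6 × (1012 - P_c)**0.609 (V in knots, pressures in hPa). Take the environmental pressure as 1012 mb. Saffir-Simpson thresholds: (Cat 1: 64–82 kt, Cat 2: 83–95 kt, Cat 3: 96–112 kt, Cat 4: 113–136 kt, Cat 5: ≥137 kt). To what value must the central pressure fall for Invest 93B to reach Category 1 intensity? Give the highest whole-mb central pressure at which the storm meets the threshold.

Category 1 begins at V = 64 kt.
Required ΔP = (64/6)^(1/0.609) = 10.667^1.642 ≈ 48.76 mb.
P_c ≤ 1012 − 48.76 = 963.24, so the highest integer P_c is 963 mb.

963 mb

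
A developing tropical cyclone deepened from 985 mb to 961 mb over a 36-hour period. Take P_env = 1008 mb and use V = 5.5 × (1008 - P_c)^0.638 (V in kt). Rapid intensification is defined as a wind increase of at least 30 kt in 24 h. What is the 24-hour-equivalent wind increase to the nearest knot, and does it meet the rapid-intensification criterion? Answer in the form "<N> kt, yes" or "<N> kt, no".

16 kt, no

V₁: ΔP = 23, V ≈ 5.5 × 23^0.638 ≈ 40.66 kt.
V₂: ΔP = 47, V ≈ 5.5 × 47^0.638 ≈ 64.14 kt.
ΔV over 36 h = 23.48 kt → 24 h equivalent = 23.48 × 24/36 ≈ 15.65 kt.
16 kt < 30 kt ⇒ not rapid intensification.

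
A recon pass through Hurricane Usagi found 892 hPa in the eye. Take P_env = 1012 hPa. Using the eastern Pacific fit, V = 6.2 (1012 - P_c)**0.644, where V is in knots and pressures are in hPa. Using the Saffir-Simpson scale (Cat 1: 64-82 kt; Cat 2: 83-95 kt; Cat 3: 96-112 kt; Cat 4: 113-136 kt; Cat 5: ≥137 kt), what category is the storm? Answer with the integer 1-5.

ΔP = 1012 − 892 = 120 hPa.
V ≈ 6.2 × 120^0.644 = 6.2 × 21.83 ≈ 135 kt.
135 kt falls in the Category 4 band.

4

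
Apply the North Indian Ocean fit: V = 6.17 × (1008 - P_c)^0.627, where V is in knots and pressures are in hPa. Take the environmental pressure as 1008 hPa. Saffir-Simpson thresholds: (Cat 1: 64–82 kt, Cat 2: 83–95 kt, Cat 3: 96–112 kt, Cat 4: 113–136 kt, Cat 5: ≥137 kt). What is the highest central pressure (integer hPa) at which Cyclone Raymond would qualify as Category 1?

966 hPa

Category 1 begins at V = 64 kt.
Required ΔP = (64/6.17)^(1/0.627) = 10.373^1.595 ≈ 41.71 hPa.
P_c ≤ 1008 − 41.71 = 966.29, so the highest integer P_c is 966 hPa.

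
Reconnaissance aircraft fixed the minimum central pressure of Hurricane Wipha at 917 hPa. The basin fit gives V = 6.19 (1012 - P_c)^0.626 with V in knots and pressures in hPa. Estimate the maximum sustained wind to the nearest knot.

107 kt

ΔP = 1012 − 917 = 95 hPa.
95^0.626 ≈ 17.300.
V ≈ 6.19 × 17.300 ≈ 107.1 kt.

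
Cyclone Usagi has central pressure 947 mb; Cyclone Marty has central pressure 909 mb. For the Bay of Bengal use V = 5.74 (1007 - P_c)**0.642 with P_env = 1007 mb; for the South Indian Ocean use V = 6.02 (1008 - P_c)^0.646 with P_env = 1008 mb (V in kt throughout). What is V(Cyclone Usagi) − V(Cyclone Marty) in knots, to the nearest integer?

-38 kt

Cyclone Usagi: ΔP = 60; V ≈ 5.74 × 60^0.642 ≈ 79.52 kt.
Cyclone Marty: ΔP = 99; V ≈ 6.02 × 99^0.646 ≈ 117.16 kt.
Difference ≈ 79.52 − 117.16 = -37.64 → -38 kt.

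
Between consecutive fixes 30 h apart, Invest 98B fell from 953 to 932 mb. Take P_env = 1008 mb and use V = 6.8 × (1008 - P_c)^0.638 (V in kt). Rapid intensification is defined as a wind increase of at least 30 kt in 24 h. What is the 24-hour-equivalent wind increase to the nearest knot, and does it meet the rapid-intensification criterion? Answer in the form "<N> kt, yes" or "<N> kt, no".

V₁: ΔP = 55, V ≈ 6.8 × 55^0.638 ≈ 87.67 kt.
V₂: ΔP = 76, V ≈ 6.8 × 76^0.638 ≈ 107.76 kt.
ΔV over 30 h = 20.09 kt → 24 h equivalent = 20.09 × 24/30 ≈ 16.07 kt.
16 kt < 30 kt ⇒ not rapid intensification.

16 kt, no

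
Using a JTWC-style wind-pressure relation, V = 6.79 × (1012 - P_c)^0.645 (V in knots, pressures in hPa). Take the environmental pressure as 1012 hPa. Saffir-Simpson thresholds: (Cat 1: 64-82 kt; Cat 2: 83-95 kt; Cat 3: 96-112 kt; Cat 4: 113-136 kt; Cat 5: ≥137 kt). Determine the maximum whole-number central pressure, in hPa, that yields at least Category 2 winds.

Category 2 begins at V = 83 kt.
Required ΔP = (83/6.79)^(1/0.645) = 12.224^1.550 ≈ 48.48 hPa.
P_c ≤ 1012 − 48.48 = 963.52, so the highest integer P_c is 963 hPa.

963 hPa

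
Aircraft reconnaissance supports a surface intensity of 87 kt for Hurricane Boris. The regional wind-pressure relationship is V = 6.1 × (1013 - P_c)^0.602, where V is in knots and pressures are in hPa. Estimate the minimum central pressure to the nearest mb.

ΔP = (V / 6.1)^(1/0.602) = (87/6.1)^1.661.
87/6.1 = 14.262; 14.262^1.661 ≈ 82.65 mb.
P_c = 1013 − 82.65 = 930.35 ≈ 930 mb.

930 mb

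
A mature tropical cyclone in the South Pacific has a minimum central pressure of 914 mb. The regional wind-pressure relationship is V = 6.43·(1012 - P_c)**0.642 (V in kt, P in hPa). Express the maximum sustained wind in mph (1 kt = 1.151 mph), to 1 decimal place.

ΔP = 1012 − 914 = 98 mb.
V ≈ 6.43 × 98^0.642 = 6.43 × 18.983 ≈ 122.061 kt.
122.061 × 1.151 ≈ 140.49 mph → 140.5 mph.

140.5 mph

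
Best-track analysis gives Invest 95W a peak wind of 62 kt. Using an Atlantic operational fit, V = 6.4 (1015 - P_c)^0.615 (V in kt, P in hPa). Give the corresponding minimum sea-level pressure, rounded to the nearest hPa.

975 hPa

ΔP = (V / 6.4)^(1/0.615) = (62/6.4)^1.626.
62/6.4 = 9.688; 9.688^1.626 ≈ 40.14 hPa.
P_c = 1015 − 40.14 = 974.86 ≈ 975 hPa.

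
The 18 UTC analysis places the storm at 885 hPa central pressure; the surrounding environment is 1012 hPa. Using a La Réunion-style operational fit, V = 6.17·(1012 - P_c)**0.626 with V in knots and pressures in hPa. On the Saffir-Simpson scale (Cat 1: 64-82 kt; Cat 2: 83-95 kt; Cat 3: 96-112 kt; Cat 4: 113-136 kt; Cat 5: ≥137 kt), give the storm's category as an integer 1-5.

4

ΔP = 1012 − 885 = 127 hPa.
V ≈ 6.17 × 127^0.626 = 6.17 × 20.75 ≈ 128 kt.
128 kt falls in the Category 4 band.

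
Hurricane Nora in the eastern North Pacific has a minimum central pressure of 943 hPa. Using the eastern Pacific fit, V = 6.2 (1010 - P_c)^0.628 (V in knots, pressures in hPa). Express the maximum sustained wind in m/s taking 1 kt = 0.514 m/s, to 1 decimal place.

ΔP = 1010 − 943 = 67 hPa.
V ≈ 6.2 × 67^0.628 = 6.2 × 14.021 ≈ 86.929 kt.
86.929 × 0.514 ≈ 44.68 m/s → 44.7 m/s.

44.7 m/s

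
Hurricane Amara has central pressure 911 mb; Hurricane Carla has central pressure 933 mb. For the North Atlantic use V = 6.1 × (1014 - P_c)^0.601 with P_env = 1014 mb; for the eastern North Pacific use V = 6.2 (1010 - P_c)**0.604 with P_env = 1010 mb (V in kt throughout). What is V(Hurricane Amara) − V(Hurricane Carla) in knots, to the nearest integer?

13 kt

Hurricane Amara: ΔP = 103; V ≈ 6.1 × 103^0.601 ≈ 98.87 kt.
Hurricane Carla: ΔP = 77; V ≈ 6.2 × 77^0.604 ≈ 85.47 kt.
Difference ≈ 98.87 − 85.47 = 13.40 → 13 kt.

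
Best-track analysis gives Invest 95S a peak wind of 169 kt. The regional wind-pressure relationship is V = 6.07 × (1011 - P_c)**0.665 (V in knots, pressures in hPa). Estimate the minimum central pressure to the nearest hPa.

ΔP = (V / 6.07)^(1/0.665) = (169/6.07)^1.504.
169/6.07 = 27.842; 27.842^1.504 ≈ 148.76 hPa.
P_c = 1011 − 148.76 = 862.24 ≈ 862 hPa.

862 hPa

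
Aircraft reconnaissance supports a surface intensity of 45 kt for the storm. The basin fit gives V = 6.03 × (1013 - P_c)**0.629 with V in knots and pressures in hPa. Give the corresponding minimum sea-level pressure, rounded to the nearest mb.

ΔP = (V / 6.03)^(1/0.629) = (45/6.03)^1.590.
45/6.03 = 7.463; 7.463^1.590 ≈ 24.42 mb.
P_c = 1013 − 24.42 = 988.58 ≈ 989 mb.

989 mb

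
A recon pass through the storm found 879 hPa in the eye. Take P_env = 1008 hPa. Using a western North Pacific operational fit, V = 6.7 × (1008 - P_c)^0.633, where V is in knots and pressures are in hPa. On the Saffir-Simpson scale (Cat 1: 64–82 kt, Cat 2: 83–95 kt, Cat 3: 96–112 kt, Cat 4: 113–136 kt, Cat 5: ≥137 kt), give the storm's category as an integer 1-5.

ΔP = 1008 − 879 = 129 hPa.
V ≈ 6.7 × 129^0.633 = 6.7 × 21.68 ≈ 145 kt.
145 kt falls in the Category 5 band.

5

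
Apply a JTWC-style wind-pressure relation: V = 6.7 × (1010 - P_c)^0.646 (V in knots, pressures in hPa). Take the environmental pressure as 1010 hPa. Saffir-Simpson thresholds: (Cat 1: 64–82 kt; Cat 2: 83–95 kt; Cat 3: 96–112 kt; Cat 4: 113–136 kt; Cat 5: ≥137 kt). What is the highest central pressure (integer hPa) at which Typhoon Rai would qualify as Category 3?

948 hPa

Category 3 begins at V = 96 kt.
Required ΔP = (96/6.7)^(1/0.646) = 14.328^1.548 ≈ 61.63 hPa.
P_c ≤ 1010 − 61.63 = 948.37, so the highest integer P_c is 948 hPa.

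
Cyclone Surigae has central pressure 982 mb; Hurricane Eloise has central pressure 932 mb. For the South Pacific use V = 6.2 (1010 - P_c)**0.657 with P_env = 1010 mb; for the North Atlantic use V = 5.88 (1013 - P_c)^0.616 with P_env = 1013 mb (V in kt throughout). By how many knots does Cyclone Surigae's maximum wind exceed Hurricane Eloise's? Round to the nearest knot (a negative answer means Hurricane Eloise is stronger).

-33 kt

Cyclone Surigae: ΔP = 28; V ≈ 6.2 × 28^0.657 ≈ 55.36 kt.
Hurricane Eloise: ΔP = 81; V ≈ 5.88 × 81^0.616 ≈ 88.11 kt.
Difference ≈ 55.36 − 88.11 = -32.75 → -33 kt.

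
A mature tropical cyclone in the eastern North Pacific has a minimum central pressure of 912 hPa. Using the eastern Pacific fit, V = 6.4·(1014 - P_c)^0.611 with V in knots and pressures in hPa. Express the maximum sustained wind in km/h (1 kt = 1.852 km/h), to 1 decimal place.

200.0 km/h

ΔP = 1014 − 912 = 102 hPa.
V ≈ 6.4 × 102^0.611 = 6.4 × 16.875 ≈ 108.003 kt.
108.003 × 1.852 ≈ 200.02 km/h → 200.0 km/h.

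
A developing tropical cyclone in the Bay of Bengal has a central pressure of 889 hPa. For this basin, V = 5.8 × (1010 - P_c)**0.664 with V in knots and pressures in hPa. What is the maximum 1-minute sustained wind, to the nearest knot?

140 kt

ΔP = 1010 − 889 = 121 hPa.
121^0.664 ≈ 24.153.
V ≈ 5.8 × 24.153 ≈ 140.1 kt.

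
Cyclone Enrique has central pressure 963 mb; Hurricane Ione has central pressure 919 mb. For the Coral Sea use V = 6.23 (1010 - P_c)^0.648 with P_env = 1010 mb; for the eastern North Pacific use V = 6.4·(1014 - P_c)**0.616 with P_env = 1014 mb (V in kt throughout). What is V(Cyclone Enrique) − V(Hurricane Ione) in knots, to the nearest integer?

Cyclone Enrique: ΔP = 47; V ≈ 6.23 × 47^0.648 ≈ 75.51 kt.
Hurricane Ione: ΔP = 95; V ≈ 6.4 × 95^0.616 ≈ 105.79 kt.
Difference ≈ 75.51 − 105.79 = -30.28 → -30 kt.

-30 kt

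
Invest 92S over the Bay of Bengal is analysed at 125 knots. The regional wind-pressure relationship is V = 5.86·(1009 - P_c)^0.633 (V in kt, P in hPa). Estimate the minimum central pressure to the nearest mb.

ΔP = (V / 5.86)^(1/0.633) = (125/5.86)^1.580.
125/5.86 = 21.331; 21.331^1.580 ≈ 125.76 mb.
P_c = 1009 − 125.76 = 883.24 ≈ 883 mb.

883 mb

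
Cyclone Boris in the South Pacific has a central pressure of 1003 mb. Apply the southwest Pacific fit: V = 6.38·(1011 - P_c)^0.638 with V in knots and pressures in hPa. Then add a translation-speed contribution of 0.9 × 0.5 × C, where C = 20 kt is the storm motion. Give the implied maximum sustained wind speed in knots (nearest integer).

ΔP = 1011 − 1003 = 8 mb.
8^0.638 ≈ 3.769.
V ≈ 6.38 × 3.769 ≈ 24.0 kt.
Translation term: 0.9 × 0.5 × 20 = 9 kt.
Corrected V ≈ 33 kt → 33 kt.

33 kt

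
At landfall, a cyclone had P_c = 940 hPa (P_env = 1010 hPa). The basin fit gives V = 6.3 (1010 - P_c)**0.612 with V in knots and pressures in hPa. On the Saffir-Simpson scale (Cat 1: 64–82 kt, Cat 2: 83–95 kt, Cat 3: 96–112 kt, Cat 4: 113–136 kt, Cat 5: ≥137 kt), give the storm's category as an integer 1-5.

ΔP = 1010 − 940 = 70 hPa.
V ≈ 6.3 × 70^0.612 = 6.3 × 13.46 ≈ 85 kt.
85 kt falls in the Category 2 band.

2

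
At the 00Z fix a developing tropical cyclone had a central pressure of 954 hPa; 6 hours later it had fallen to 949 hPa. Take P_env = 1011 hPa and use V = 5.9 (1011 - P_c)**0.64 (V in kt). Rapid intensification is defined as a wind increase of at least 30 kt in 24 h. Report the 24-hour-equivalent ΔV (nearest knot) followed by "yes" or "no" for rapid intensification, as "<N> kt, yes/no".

V₁: ΔP = 57, V ≈ 5.9 × 57^0.64 ≈ 78.45 kt.
V₂: ΔP = 62, V ≈ 5.9 × 62^0.64 ≈ 82.79 kt.
ΔV over 6 h = 4.34 kt → 24 h equivalent = 4.34 × 24/6 ≈ 17.36 kt.
17 kt < 30 kt ⇒ not rapid intensification.

17 kt, no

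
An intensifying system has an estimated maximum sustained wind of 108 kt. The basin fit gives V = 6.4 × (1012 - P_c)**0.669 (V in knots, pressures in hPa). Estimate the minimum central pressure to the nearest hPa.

944 hPa

ΔP = (V / 6.4)^(1/0.669) = (108/6.4)^1.495.
108/6.4 = 16.875; 16.875^1.495 ≈ 68.30 hPa.
P_c = 1012 − 68.30 = 943.70 ≈ 944 hPa.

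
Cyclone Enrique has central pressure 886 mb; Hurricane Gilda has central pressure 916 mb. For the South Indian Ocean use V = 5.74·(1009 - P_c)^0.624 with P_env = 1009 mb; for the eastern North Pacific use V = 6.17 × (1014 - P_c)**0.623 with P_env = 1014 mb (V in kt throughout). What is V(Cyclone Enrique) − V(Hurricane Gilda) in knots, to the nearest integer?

Cyclone Enrique: ΔP = 123; V ≈ 5.74 × 123^0.624 ≈ 115.61 kt.
Hurricane Gilda: ΔP = 98; V ≈ 6.17 × 98^0.623 ≈ 107.35 kt.
Difference ≈ 115.61 − 107.35 = 8.26 → 8 kt.

8 kt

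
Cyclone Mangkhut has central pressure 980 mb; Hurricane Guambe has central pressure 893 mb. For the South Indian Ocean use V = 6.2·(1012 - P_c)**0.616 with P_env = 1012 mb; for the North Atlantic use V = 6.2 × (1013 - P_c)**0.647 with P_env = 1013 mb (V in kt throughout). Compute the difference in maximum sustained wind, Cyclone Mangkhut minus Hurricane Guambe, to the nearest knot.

Cyclone Mangkhut: ΔP = 32; V ≈ 6.2 × 32^0.616 ≈ 52.43 kt.
Hurricane Guambe: ΔP = 120; V ≈ 6.2 × 120^0.647 ≈ 137.28 kt.
Difference ≈ 52.43 − 137.28 = -84.85 → -85 kt.

-85 kt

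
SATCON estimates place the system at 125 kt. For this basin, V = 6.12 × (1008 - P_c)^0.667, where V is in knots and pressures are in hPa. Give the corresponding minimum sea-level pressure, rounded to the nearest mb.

ΔP = (V / 6.12)^(1/0.667) = (125/6.12)^1.499.
125/6.12 = 20.425; 20.425^1.499 ≈ 92.10 mb.
P_c = 1008 − 92.10 = 915.90 ≈ 916 mb.

916 mb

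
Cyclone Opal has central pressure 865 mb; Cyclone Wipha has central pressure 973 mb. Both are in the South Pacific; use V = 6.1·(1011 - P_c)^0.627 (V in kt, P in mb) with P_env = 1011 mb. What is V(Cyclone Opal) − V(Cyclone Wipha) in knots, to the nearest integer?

Cyclone Opal: ΔP = 146; V ≈ 6.1 × 146^0.627 ≈ 138.80 kt.
Cyclone Wipha: ΔP = 38; V ≈ 6.1 × 38^0.627 ≈ 59.68 kt.
Difference ≈ 138.80 − 59.68 = 79.12 → 79 kt.

79 kt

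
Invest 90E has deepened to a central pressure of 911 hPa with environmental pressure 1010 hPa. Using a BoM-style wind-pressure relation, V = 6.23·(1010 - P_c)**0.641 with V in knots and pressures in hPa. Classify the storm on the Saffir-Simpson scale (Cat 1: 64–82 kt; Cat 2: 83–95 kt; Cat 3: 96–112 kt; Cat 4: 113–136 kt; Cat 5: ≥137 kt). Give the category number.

ΔP = 1010 − 911 = 99 hPa.
V ≈ 6.23 × 99^0.641 = 6.23 × 19.02 ≈ 118 kt.
118 kt falls in the Category 4 band.

4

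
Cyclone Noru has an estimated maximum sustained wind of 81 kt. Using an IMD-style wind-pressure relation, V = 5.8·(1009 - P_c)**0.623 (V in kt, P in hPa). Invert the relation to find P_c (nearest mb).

ΔP = (V / 5.8)^(1/0.623) = (81/5.8)^1.605.
81/5.8 = 13.966; 13.966^1.605 ≈ 68.86 mb.
P_c = 1009 − 68.86 = 940.14 ≈ 940 mb.

940 mb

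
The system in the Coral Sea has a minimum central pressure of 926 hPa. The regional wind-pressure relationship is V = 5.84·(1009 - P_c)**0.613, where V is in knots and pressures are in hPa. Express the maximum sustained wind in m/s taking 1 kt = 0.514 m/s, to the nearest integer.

ΔP = 1009 − 926 = 83 hPa.
V ≈ 5.84 × 83^0.613 = 5.84 × 15.010 ≈ 87.661 kt.
87.661 × 0.514 ≈ 45.06 m/s → 45 m/s.

45 m/s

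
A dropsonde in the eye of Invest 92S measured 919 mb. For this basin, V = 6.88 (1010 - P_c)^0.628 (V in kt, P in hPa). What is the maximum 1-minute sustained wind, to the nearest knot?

ΔP = 1010 − 919 = 91 mb.
91^0.628 ≈ 16.993.
V ≈ 6.88 × 16.993 ≈ 116.9 kt.

117 kt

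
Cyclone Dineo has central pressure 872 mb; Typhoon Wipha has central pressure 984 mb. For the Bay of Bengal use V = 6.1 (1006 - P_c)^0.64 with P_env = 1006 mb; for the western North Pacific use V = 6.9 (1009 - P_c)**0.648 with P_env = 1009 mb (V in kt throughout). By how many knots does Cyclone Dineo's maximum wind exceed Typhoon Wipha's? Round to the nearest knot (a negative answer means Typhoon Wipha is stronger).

85 kt

Cyclone Dineo: ΔP = 134; V ≈ 6.1 × 134^0.64 ≈ 140.18 kt.
Typhoon Wipha: ΔP = 25; V ≈ 6.9 × 25^0.648 ≈ 55.55 kt.
Difference ≈ 140.18 − 55.55 = 84.63 → 85 kt.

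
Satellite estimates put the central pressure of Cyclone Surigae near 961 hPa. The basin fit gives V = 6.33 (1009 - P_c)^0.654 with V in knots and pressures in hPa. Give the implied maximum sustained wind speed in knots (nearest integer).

ΔP = 1009 − 961 = 48 hPa.
48^0.654 ≈ 12.576.
V ≈ 6.33 × 12.576 ≈ 79.6 kt.

80 kt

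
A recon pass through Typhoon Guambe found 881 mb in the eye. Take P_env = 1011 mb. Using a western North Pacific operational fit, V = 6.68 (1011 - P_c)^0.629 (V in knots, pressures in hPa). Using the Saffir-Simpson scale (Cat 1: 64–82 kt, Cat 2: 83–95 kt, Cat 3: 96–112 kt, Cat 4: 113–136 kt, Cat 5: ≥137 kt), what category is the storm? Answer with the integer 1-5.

5

ΔP = 1011 − 881 = 130 mb.
V ≈ 6.68 × 130^0.629 = 6.68 × 21.36 ≈ 143 kt.
143 kt falls in the Category 5 band.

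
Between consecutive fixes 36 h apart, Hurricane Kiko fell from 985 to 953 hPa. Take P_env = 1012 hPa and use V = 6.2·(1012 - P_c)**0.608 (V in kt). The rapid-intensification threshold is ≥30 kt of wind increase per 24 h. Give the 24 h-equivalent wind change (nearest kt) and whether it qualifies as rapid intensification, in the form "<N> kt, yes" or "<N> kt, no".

19 kt, no

V₁: ΔP = 27, V ≈ 6.2 × 27^0.608 ≈ 45.99 kt.
V₂: ΔP = 59, V ≈ 6.2 × 59^0.608 ≈ 73.97 kt.
ΔV over 36 h = 27.98 kt → 24 h equivalent = 27.98 × 24/36 ≈ 18.65 kt.
19 kt < 30 kt ⇒ not rapid intensification.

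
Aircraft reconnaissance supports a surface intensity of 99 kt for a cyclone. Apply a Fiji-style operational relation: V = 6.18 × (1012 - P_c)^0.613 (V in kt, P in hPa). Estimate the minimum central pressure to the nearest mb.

920 mb

ΔP = (V / 6.18)^(1/0.613) = (99/6.18)^1.631.
99/6.18 = 16.019; 16.019^1.631 ≈ 92.29 mb.
P_c = 1012 − 92.29 = 919.71 ≈ 920 mb.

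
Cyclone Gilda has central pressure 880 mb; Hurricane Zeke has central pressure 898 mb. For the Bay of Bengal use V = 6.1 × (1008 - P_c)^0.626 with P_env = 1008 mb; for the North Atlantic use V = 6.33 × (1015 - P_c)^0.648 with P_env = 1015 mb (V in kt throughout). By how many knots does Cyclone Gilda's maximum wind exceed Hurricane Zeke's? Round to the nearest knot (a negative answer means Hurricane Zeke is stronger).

Cyclone Gilda: ΔP = 128; V ≈ 6.1 × 128^0.626 ≈ 127.19 kt.
Hurricane Zeke: ΔP = 117; V ≈ 6.33 × 117^0.648 ≈ 138.54 kt.
Difference ≈ 127.19 − 138.54 = -11.35 → -11 kt.

-11 kt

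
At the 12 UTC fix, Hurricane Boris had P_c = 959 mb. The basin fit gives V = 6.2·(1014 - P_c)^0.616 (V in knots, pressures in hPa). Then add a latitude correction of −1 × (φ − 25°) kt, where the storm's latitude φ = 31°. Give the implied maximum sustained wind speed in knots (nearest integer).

ΔP = 1014 − 959 = 55 mb.
55^0.616 ≈ 11.805.
V ≈ 6.2 × 11.805 ≈ 73.2 kt.
Latitude correction: −1 × (31 − 25) = -6 kt.
Corrected V ≈ 67.2 kt → 67 kt.

67 kt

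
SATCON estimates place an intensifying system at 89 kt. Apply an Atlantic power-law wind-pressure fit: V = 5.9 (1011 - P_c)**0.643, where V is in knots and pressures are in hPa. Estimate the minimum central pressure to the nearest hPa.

ΔP = (V / 5.9)^(1/0.643) = (89/5.9)^1.555.
89/5.9 = 15.085; 15.085^1.555 ≈ 68.06 hPa.
P_c = 1011 − 68.06 = 942.94 ≈ 943 hPa.

943 hPa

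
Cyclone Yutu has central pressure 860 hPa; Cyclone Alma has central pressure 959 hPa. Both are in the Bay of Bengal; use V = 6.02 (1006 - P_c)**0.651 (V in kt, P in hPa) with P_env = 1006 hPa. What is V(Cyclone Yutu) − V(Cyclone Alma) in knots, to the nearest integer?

81 kt

Cyclone Yutu: ΔP = 146; V ≈ 6.02 × 146^0.651 ≈ 154.38 kt.
Cyclone Alma: ΔP = 47; V ≈ 6.02 × 47^0.651 ≈ 73.81 kt.
Difference ≈ 154.38 − 73.81 = 80.57 → 81 kt.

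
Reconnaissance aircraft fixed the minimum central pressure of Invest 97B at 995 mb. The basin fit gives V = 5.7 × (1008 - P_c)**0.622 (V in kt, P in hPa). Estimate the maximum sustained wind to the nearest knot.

ΔP = 1008 − 995 = 13 mb.
13^0.622 ≈ 4.930.
V ≈ 5.7 × 4.930 ≈ 28.1 kt.

28 kt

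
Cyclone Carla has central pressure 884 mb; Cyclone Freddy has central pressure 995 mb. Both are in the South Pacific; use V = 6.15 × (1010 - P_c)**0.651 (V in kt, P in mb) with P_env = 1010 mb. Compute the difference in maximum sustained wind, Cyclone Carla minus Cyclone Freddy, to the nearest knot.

Cyclone Carla: ΔP = 126; V ≈ 6.15 × 126^0.651 ≈ 143.29 kt.
Cyclone Freddy: ΔP = 15; V ≈ 6.15 × 15^0.651 ≈ 35.85 kt.
Difference ≈ 143.29 − 35.85 = 107.44 → 107 kt.

107 kt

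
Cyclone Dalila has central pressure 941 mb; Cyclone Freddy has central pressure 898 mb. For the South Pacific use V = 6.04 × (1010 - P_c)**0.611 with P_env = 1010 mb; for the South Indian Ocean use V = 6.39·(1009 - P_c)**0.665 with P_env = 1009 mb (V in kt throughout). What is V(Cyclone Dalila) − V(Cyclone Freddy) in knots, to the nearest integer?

Cyclone Dalila: ΔP = 69; V ≈ 6.04 × 69^0.611 ≈ 80.27 kt.
Cyclone Freddy: ΔP = 111; V ≈ 6.39 × 111^0.665 ≈ 146.43 kt.
Difference ≈ 80.27 − 146.43 = -66.16 → -66 kt.

-66 kt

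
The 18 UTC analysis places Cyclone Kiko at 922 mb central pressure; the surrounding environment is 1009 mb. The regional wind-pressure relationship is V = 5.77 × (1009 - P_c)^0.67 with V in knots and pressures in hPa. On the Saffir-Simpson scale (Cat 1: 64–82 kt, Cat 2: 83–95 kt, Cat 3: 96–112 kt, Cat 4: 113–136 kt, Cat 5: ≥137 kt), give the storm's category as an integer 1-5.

4

ΔP = 1009 − 922 = 87 mb.
V ≈ 5.77 × 87^0.67 = 5.77 × 19.93 ≈ 115 kt.
115 kt falls in the Category 4 band.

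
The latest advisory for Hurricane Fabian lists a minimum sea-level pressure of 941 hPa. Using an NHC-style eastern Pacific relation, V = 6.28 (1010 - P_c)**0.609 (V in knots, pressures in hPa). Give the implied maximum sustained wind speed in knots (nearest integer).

83 kt

ΔP = 1010 − 941 = 69 hPa.
69^0.609 ≈ 13.178.
V ≈ 6.28 × 13.178 ≈ 82.8 kt.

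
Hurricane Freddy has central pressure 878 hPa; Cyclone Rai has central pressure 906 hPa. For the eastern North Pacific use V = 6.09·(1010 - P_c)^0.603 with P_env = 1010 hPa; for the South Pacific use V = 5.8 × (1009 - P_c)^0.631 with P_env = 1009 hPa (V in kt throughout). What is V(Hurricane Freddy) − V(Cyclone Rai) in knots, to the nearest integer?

8 kt

Hurricane Freddy: ΔP = 132; V ≈ 6.09 × 132^0.603 ≈ 115.70 kt.
Cyclone Rai: ΔP = 103; V ≈ 5.8 × 103^0.631 ≈ 108.03 kt.
Difference ≈ 115.70 − 108.03 = 7.67 → 8 kt.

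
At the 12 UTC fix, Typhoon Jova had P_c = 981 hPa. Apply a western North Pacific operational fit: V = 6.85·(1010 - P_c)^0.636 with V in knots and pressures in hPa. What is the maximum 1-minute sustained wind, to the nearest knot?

ΔP = 1010 − 981 = 29 hPa.
29^0.636 ≈ 8.513.
V ≈ 6.85 × 8.513 ≈ 58.3 kt.

58 kt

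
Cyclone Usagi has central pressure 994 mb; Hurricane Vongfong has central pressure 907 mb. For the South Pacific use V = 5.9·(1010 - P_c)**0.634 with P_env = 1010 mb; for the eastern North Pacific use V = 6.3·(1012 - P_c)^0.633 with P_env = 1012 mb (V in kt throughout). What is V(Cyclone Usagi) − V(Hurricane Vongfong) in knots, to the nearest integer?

Cyclone Usagi: ΔP = 16; V ≈ 5.9 × 16^0.634 ≈ 34.22 kt.
Hurricane Vongfong: ΔP = 105; V ≈ 6.3 × 105^0.633 ≈ 119.88 kt.
Difference ≈ 34.22 − 119.88 = -85.66 → -86 kt.

-86 kt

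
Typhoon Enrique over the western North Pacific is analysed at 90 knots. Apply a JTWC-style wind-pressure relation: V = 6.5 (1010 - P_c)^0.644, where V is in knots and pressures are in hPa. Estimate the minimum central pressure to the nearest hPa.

ΔP = (V / 6.5)^(1/0.644) = (90/6.5)^1.553.
90/6.5 = 13.846; 13.846^1.553 ≈ 59.19 hPa.
P_c = 1010 − 59.19 = 950.81 ≈ 951 hPa.

951 hPa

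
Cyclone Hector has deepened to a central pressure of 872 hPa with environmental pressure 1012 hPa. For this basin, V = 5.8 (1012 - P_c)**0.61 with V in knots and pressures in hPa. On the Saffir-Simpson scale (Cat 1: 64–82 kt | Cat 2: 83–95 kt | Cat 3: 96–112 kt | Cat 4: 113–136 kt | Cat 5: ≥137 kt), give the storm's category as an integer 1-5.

ΔP = 1012 − 872 = 140 hPa.
V ≈ 5.8 × 140^0.61 = 5.8 × 20.38 ≈ 118 kt.
118 kt falls in the Category 4 band.

4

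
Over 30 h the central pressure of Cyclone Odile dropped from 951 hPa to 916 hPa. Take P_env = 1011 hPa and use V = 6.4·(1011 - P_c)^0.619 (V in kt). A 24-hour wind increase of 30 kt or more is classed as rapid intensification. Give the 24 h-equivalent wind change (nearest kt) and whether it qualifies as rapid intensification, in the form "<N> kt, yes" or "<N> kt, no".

21 kt, no

V₁: ΔP = 60, V ≈ 6.4 × 60^0.619 ≈ 80.70 kt.
V₂: ΔP = 95, V ≈ 6.4 × 95^0.619 ≈ 107.25 kt.
ΔV over 30 h = 26.55 kt → 24 h equivalent = 26.55 × 24/30 ≈ 21.24 kt.
21 kt < 30 kt ⇒ not rapid intensification.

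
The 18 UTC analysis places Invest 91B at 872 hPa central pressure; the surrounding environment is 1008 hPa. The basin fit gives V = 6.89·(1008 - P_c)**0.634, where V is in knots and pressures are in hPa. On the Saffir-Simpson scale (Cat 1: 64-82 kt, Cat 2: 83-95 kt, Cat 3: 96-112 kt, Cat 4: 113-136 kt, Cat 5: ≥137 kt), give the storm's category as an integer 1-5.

ΔP = 1008 − 872 = 136 hPa.
V ≈ 6.89 × 136^0.634 = 6.89 × 22.52 ≈ 155 kt.
155 kt falls in the Category 5 band.

5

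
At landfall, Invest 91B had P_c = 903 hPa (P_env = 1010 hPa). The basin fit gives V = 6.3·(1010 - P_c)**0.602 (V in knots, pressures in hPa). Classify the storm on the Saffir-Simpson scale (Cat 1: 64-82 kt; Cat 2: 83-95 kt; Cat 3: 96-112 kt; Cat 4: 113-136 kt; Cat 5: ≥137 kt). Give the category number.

ΔP = 1010 − 903 = 107 hPa.
V ≈ 6.3 × 107^0.602 = 6.3 × 16.66 ≈ 105 kt.
105 kt falls in the Category 3 band.

3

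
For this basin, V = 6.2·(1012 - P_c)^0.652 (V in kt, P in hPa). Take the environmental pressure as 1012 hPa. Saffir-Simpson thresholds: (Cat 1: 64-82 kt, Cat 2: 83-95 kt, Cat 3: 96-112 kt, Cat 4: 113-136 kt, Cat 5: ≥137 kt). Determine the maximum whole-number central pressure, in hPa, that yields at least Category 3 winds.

945 hPa

Category 3 begins at V = 96 kt.
Required ΔP = (96/6.2)^(1/0.652) = 15.484^1.534 ≈ 66.83 hPa.
P_c ≤ 1012 − 66.83 = 945.17, so the highest integer P_c is 945 hPa.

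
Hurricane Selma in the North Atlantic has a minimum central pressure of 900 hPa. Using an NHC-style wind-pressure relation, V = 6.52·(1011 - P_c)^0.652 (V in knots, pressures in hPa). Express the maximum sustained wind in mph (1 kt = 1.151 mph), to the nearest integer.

162 mph

ΔP = 1011 − 900 = 111 hPa.
V ≈ 6.52 × 111^0.652 = 6.52 × 21.555 ≈ 140.539 kt.
140.539 × 1.151 ≈ 161.76 mph → 162 mph.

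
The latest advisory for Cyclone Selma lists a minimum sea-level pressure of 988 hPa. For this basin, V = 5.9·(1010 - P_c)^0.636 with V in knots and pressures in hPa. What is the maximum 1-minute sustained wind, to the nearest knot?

42 kt

ΔP = 1010 − 988 = 22 hPa.
22^0.636 ≈ 7.141.
V ≈ 5.9 × 7.141 ≈ 42.1 kt.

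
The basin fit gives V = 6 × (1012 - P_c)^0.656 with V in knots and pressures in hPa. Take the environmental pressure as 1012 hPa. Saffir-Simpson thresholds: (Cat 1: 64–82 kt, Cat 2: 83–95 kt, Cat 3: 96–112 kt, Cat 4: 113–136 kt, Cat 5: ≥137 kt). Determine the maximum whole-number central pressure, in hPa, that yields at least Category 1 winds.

975 hPa

Category 1 begins at V = 64 kt.
Required ΔP = (64/6)^(1/0.656) = 10.667^1.524 ≈ 36.91 hPa.
P_c ≤ 1012 − 36.91 = 975.09, so the highest integer P_c is 975 hPa.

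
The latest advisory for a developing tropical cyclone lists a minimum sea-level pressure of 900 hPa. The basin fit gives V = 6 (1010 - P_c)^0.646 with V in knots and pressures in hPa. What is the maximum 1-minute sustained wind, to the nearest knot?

125 kt

ΔP = 1010 − 900 = 110 hPa.
110^0.646 ≈ 20.832.
V ≈ 6 × 20.832 ≈ 125.0 kt.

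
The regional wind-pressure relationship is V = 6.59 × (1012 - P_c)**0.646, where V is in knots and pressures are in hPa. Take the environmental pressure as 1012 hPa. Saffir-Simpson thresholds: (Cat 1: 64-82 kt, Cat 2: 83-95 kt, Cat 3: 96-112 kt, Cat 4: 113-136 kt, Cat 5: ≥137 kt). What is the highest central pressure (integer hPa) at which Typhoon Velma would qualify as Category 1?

Category 1 begins at V = 64 kt.
Required ΔP = (64/6.59)^(1/0.646) = 9.712^1.548 ≈ 33.75 hPa.
P_c ≤ 1012 − 33.75 = 978.25, so the highest integer P_c is 978 hPa.

978 hPa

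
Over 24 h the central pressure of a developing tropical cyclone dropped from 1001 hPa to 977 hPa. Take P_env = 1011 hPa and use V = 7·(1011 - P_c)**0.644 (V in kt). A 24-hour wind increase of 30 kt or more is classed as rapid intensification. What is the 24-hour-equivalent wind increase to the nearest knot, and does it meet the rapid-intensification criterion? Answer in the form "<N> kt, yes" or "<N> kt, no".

37 kt, yes

V₁: ΔP = 10, V ≈ 7 × 10^0.644 ≈ 30.84 kt.
V₂: ΔP = 34, V ≈ 7 × 34^0.644 ≈ 67.82 kt.
ΔV over 24 h = 36.98 kt → 24 h equivalent = 36.98 × 24/24 ≈ 36.98 kt.
37 kt ≥ 30 kt ⇒ rapid intensification.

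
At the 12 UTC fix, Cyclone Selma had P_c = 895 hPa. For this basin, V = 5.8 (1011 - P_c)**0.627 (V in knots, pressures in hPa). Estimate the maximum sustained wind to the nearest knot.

ΔP = 1011 − 895 = 116 hPa.
116^0.627 ≈ 19.698.
V ≈ 5.8 × 19.698 ≈ 114.2 kt.

114 kt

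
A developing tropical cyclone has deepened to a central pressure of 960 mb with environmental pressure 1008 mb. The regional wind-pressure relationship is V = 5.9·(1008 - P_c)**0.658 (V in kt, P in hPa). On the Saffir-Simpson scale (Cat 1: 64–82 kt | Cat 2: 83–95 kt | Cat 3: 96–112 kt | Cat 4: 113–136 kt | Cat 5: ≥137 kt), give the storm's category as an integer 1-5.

1

ΔP = 1008 − 960 = 48 mb.
V ≈ 5.9 × 48^0.658 = 5.9 × 12.77 ≈ 75 kt.
75 kt falls in the Category 1 band.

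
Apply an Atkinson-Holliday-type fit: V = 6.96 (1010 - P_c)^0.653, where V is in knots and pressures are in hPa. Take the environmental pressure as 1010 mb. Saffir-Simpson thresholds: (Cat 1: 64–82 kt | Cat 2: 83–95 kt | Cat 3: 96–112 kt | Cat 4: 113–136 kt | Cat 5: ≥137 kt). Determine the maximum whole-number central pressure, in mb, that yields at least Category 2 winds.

Category 2 begins at V = 83 kt.
Required ΔP = (83/6.96)^(1/0.653) = 11.925^1.531 ≈ 44.51 mb.
P_c ≤ 1010 − 44.51 = 965.49, so the highest integer P_c is 965 mb.

965 mb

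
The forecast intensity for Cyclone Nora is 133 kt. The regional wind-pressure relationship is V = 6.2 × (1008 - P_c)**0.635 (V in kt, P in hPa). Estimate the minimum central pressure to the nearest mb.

ΔP = (V / 6.2)^(1/0.635) = (133/6.2)^1.575.
133/6.2 = 21.452; 21.452^1.575 ≈ 124.96 mb.
P_c = 1008 − 124.96 = 883.04 ≈ 883 mb.

883 mb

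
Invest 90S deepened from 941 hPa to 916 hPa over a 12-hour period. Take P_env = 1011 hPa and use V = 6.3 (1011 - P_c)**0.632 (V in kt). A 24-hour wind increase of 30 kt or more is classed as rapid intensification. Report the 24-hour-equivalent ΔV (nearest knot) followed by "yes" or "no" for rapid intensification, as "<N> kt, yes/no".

39 kt, yes

V₁: ΔP = 70, V ≈ 6.3 × 70^0.632 ≈ 92.35 kt.
V₂: ΔP = 95, V ≈ 6.3 × 95^0.632 ≈ 112.01 kt.
ΔV over 12 h = 19.66 kt → 24 h equivalent = 19.66 × 24/12 ≈ 39.32 kt.
39 kt ≥ 30 kt ⇒ rapid intensification.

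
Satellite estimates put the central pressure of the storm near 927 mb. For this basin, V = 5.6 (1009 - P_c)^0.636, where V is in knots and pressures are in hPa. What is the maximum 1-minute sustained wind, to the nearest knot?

ΔP = 1009 − 927 = 82 mb.
82^0.636 ≈ 16.489.
V ≈ 5.6 × 16.489 ≈ 92.3 kt.

92 kt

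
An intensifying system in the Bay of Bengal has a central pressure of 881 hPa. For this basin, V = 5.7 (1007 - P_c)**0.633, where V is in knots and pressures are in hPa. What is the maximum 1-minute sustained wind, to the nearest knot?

122 kt

ΔP = 1007 − 881 = 126 hPa.
126^0.633 ≈ 21.357.
V ≈ 5.7 × 21.357 ≈ 121.7 kt.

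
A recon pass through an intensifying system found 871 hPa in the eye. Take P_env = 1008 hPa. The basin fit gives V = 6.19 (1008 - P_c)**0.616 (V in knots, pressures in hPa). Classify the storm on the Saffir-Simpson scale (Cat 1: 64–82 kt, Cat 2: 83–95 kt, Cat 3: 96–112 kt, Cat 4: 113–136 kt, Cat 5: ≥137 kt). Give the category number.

4

ΔP = 1008 − 871 = 137 hPa.
V ≈ 6.19 × 137^0.616 = 6.19 × 20.71 ≈ 128 kt.
128 kt falls in the Category 4 band.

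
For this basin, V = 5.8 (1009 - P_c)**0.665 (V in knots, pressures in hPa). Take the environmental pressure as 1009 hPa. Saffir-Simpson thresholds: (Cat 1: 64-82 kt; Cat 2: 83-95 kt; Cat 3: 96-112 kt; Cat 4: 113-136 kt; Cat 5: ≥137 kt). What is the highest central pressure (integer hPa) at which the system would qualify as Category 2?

954 hPa

Category 2 begins at V = 83 kt.
Required ΔP = (83/5.8)^(1/0.665) = 14.310^1.504 ≈ 54.68 hPa.
P_c ≤ 1009 − 54.68 = 954.32, so the highest integer P_c is 954 hPa.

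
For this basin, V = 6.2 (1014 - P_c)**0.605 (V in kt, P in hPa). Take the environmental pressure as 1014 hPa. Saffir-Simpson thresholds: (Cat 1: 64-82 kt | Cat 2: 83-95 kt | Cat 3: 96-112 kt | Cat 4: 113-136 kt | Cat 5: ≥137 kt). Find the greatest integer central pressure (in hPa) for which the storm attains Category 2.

Category 2 begins at V = 83 kt.
Required ΔP = (83/6.2)^(1/0.605) = 13.387^1.653 ≈ 72.83 hPa.
P_c ≤ 1014 − 72.83 = 941.17, so the highest integer P_c is 941 hPa.

941 hPa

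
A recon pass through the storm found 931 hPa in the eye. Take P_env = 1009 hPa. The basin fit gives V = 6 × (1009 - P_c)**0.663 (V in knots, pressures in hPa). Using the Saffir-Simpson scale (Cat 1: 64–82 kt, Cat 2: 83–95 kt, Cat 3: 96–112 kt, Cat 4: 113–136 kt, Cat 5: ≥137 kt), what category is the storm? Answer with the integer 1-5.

3

ΔP = 1009 − 931 = 78 hPa.
V ≈ 6 × 78^0.663 = 6 × 17.97 ≈ 108 kt.
108 kt falls in the Category 3 band.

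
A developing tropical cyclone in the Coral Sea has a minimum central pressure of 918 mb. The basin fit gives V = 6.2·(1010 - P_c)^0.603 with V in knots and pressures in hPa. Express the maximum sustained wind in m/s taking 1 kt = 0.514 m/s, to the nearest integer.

ΔP = 1010 − 918 = 92 mb.
V ≈ 6.2 × 92^0.603 = 6.2 × 15.281 ≈ 94.745 kt.
94.745 × 0.514 ≈ 48.70 m/s → 49 m/s.

49 m/s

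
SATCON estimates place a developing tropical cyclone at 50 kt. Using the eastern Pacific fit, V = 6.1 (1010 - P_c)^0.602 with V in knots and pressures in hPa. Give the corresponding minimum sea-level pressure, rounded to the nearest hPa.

ΔP = (V / 6.1)^(1/0.602) = (50/6.1)^1.661.
50/6.1 = 8.197; 8.197^1.661 ≈ 32.94 hPa.
P_c = 1010 − 32.94 = 977.06 ≈ 977 hPa.

977 hPa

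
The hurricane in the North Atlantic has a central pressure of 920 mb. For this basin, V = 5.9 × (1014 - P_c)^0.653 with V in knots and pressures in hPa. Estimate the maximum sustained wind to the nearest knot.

ΔP = 1014 − 920 = 94 mb.
94^0.653 ≈ 19.429.
V ≈ 5.9 × 19.429 ≈ 114.6 kt.

115 kt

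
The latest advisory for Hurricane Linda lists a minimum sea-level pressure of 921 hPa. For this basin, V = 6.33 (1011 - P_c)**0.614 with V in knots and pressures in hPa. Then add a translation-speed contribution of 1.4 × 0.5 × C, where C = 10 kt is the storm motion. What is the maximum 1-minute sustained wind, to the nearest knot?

107 kt

ΔP = 1011 − 921 = 90 hPa.
90^0.614 ≈ 15.845.
V ≈ 6.33 × 15.845 ≈ 100.3 kt.
Translation term: 1.4 × 0.5 × 10 = 7 kt.
Corrected V ≈ 107.3 kt → 107 kt.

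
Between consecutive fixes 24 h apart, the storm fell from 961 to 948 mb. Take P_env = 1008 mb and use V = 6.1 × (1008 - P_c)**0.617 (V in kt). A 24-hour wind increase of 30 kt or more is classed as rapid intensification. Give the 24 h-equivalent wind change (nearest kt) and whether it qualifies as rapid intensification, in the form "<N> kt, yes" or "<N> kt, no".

11 kt, no

V₁: ΔP = 47, V ≈ 6.1 × 47^0.617 ≈ 65.62 kt.
V₂: ΔP = 60, V ≈ 6.1 × 60^0.617 ≈ 76.29 kt.
ΔV over 24 h = 10.67 kt → 24 h equivalent = 10.67 × 24/24 ≈ 10.67 kt.
11 kt < 30 kt ⇒ not rapid intensification.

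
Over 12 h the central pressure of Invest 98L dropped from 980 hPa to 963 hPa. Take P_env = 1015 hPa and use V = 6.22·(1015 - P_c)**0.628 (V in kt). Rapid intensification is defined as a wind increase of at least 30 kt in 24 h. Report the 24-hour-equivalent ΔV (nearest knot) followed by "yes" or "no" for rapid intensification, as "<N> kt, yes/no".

V₁: ΔP = 35, V ≈ 6.22 × 35^0.628 ≈ 58.00 kt.
V₂: ΔP = 52, V ≈ 6.22 × 52^0.628 ≈ 74.38 kt.
ΔV over 12 h = 16.38 kt → 24 h equivalent = 16.38 × 24/12 ≈ 32.76 kt.
33 kt ≥ 30 kt ⇒ rapid intensification.

33 kt, yes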